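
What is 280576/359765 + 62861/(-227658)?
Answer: 2171588597/4310704230 ≈ 0.50377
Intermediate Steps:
280576/359765 + 62861/(-227658) = 280576*(1/359765) + 62861*(-1/227658) = 280576/359765 - 62861/227658 = 2171588597/4310704230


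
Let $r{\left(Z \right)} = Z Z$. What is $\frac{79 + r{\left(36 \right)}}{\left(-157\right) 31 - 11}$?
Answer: $- \frac{1375}{4878} \approx -0.28188$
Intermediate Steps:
$r{\left(Z \right)} = Z^{2}$
$\frac{79 + r{\left(36 \right)}}{\left(-157\right) 31 - 11} = \frac{79 + 36^{2}}{\left(-157\right) 31 - 11} = \frac{79 + 1296}{-4867 - 11} = \frac{1375}{-4878} = 1375 \left(- \frac{1}{4878}\right) = - \frac{1375}{4878}$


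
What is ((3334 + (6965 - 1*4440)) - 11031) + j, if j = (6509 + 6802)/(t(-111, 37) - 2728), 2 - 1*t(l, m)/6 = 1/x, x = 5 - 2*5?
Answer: -70271283/13574 ≈ -5176.9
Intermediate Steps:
x = -5 (x = 5 - 10 = -5)
t(l, m) = 66/5 (t(l, m) = 12 - 6/(-5) = 12 - 6*(-⅕) = 12 + 6/5 = 66/5)
j = -66555/13574 (j = (6509 + 6802)/(66/5 - 2728) = 13311/(-13574/5) = 13311*(-5/13574) = -66555/13574 ≈ -4.9031)
((3334 + (6965 - 1*4440)) - 11031) + j = ((3334 + (6965 - 1*4440)) - 11031) - 66555/13574 = ((3334 + (6965 - 4440)) - 11031) - 66555/13574 = ((3334 + 2525) - 11031) - 66555/13574 = (5859 - 11031) - 66555/13574 = -5172 - 66555/13574 = -70271283/13574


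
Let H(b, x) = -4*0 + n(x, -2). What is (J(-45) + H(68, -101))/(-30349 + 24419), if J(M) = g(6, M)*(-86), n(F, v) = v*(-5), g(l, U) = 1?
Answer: 38/2965 ≈ 0.012816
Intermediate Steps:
n(F, v) = -5*v
H(b, x) = 10 (H(b, x) = -4*0 - 5*(-2) = 0 + 10 = 10)
J(M) = -86 (J(M) = 1*(-86) = -86)
(J(-45) + H(68, -101))/(-30349 + 24419) = (-86 + 10)/(-30349 + 24419) = -76/(-5930) = -76*(-1/5930) = 38/2965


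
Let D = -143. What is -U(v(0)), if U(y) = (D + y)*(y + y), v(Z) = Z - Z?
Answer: 0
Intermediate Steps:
v(Z) = 0
U(y) = 2*y*(-143 + y) (U(y) = (-143 + y)*(y + y) = (-143 + y)*(2*y) = 2*y*(-143 + y))
-U(v(0)) = -2*0*(-143 + 0) = -2*0*(-143) = -1*0 = 0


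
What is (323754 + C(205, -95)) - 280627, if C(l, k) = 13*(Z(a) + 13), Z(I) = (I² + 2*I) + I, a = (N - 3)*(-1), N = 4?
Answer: 43270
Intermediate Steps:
a = -1 (a = (4 - 3)*(-1) = 1*(-1) = -1)
Z(I) = I² + 3*I
C(l, k) = 143 (C(l, k) = 13*(-(3 - 1) + 13) = 13*(-1*2 + 13) = 13*(-2 + 13) = 13*11 = 143)
(323754 + C(205, -95)) - 280627 = (323754 + 143) - 280627 = 323897 - 280627 = 43270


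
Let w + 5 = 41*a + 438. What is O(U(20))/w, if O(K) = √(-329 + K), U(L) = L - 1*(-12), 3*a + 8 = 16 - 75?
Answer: -9*I*√33/1448 ≈ -0.035705*I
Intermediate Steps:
a = -67/3 (a = -8/3 + (16 - 75)/3 = -8/3 + (⅓)*(-59) = -8/3 - 59/3 = -67/3 ≈ -22.333)
U(L) = 12 + L (U(L) = L + 12 = 12 + L)
w = -1448/3 (w = -5 + (41*(-67/3) + 438) = -5 + (-2747/3 + 438) = -5 - 1433/3 = -1448/3 ≈ -482.67)
O(U(20))/w = √(-329 + (12 + 20))/(-1448/3) = √(-329 + 32)*(-3/1448) = √(-297)*(-3/1448) = (3*I*√33)*(-3/1448) = -9*I*√33/1448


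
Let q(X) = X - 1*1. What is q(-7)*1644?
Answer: -13152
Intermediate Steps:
q(X) = -1 + X (q(X) = X - 1 = -1 + X)
q(-7)*1644 = (-1 - 7)*1644 = -8*1644 = -13152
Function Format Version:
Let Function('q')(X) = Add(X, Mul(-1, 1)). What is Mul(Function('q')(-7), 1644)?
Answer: -13152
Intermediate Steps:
Function('q')(X) = Add(-1, X) (Function('q')(X) = Add(X, -1) = Add(-1, X))
Mul(Function('q')(-7), 1644) = Mul(Add(-1, -7), 1644) = Mul(-8, 1644) = -13152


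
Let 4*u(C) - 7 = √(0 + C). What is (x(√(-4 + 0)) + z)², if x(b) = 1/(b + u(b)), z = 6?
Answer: 812308/21025 - 64944*I/21025 ≈ 38.635 - 3.0889*I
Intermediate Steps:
u(C) = 7/4 + √C/4 (u(C) = 7/4 + √(0 + C)/4 = 7/4 + √C/4)
x(b) = 1/(7/4 + b + √b/4) (x(b) = 1/(b + (7/4 + √b/4)) = 1/(7/4 + b + √b/4))
(x(√(-4 + 0)) + z)² = (4/(7 + √(√(-4 + 0)) + 4*√(-4 + 0)) + 6)² = (4/(7 + √(√(-4)) + 4*√(-4)) + 6)² = (4/(7 + √(2*I) + 4*(2*I)) + 6)² = (4/(7 + (1 + I) + 8*I) + 6)² = (4/(8 + 9*I) + 6)² = (4*((8 - 9*I)/145) + 6)² = (4*(8 - 9*I)/145 + 6)² = (6 + 4*(8 - 9*I)/145)²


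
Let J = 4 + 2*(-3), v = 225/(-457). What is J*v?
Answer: 450/457 ≈ 0.98468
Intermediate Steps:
v = -225/457 (v = 225*(-1/457) = -225/457 ≈ -0.49234)
J = -2 (J = 4 - 6 = -2)
J*v = -2*(-225/457) = 450/457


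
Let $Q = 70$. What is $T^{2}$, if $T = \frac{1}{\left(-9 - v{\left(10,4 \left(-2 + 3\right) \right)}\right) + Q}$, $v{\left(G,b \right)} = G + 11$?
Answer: $\frac{1}{1600} \approx 0.000625$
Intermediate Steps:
$v{\left(G,b \right)} = 11 + G$
$T = \frac{1}{40}$ ($T = \frac{1}{\left(-9 - \left(11 + 10\right)\right) + 70} = \frac{1}{\left(-9 - 21\right) + 70} = \frac{1}{-30 + 70} = \frac{1}{40} \approx 0.025$)
$T^{2} = \left(\frac{1}{40}\right)^{2} = \frac{1}{1600}$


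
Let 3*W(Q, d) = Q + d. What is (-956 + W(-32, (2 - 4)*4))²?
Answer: 8456464/9 ≈ 9.3961e+5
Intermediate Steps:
W(Q, d) = Q/3 + d/3 (W(Q, d) = (Q + d)/3 = Q/3 + d/3)
(-956 + W(-32, (2 - 4)*4))² = (-956 + ((⅓)*(-32) + ((2 - 4)*4)/3))² = (-956 + (-32/3 + (-2*4)/3))² = (-956 + (-32/3 + (⅓)*(-8)))² = (-956 + (-32/3 - 8/3))² = (-956 - 40/3)² = (-2908/3)² = 8456464/9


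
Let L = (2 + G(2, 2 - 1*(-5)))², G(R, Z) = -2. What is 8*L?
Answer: 0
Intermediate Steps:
L = 0 (L = (2 - 2)² = 0² = 0)
8*L = 8*0 = 0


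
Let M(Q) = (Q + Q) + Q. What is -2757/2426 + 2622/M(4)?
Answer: 263662/1213 ≈ 217.36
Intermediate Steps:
M(Q) = 3*Q (M(Q) = 2*Q + Q = 3*Q)
-2757/2426 + 2622/M(4) = -2757/2426 + 2622/((3*4)) = -2757*1/2426 + 2622/12 = -2757/2426 + 2622*(1/12) = -2757/2426 + 437/2 = 263662/1213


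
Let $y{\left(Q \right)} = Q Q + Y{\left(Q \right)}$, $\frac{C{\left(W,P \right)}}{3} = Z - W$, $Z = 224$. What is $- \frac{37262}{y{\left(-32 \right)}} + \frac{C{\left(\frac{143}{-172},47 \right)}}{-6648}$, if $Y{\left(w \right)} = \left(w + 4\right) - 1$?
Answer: $- \frac{14240963469}{379246240} \approx -37.551$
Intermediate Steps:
$Y{\left(w \right)} = 3 + w$ ($Y{\left(w \right)} = \left(4 + w\right) - 1 = 3 + w$)
$C{\left(W,P \right)} = 672 - 3 W$ ($C{\left(W,P \right)} = 3 \left(224 - W\right) = 672 - 3 W$)
$y{\left(Q \right)} = 3 + Q + Q^{2}$ ($y{\left(Q \right)} = Q Q + \left(3 + Q\right) = Q^{2} + \left(3 + Q\right) = 3 + Q + Q^{2}$)
$- \frac{37262}{y{\left(-32 \right)}} + \frac{C{\left(\frac{143}{-172},47 \right)}}{-6648} = - \frac{37262}{3 - 32 + \left(-32\right)^{2}} + \frac{672 - 3 \frac{143}{-172}}{-6648} = - \frac{37262}{3 - 32 + 1024} + \left(672 - 3 \cdot 143 \left(- \frac{1}{172}\right)\right) \left(- \frac{1}{6648}\right) = - \frac{37262}{995} + \left(672 - - \frac{429}{172}\right) \left(- \frac{1}{6648}\right) = \left(-37262\right) \frac{1}{995} + \left(672 + \frac{429}{172}\right) \left(- \frac{1}{6648}\right) = - \frac{37262}{995} + \frac{116013}{172} \left(- \frac{1}{6648}\right) = - \frac{37262}{995} - \frac{38671}{381152} = - \frac{14240963469}{379246240}$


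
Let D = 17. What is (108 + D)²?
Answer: 15625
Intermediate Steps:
(108 + D)² = (108 + 17)² = 125² = 15625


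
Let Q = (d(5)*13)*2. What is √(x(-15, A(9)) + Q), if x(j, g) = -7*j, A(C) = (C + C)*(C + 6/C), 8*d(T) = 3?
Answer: 3*√51/2 ≈ 10.712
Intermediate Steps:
d(T) = 3/8 (d(T) = (⅛)*3 = 3/8)
A(C) = 2*C*(C + 6/C) (A(C) = (2*C)*(C + 6/C) = 2*C*(C + 6/C))
Q = 39/4 (Q = ((3/8)*13)*2 = (39/8)*2 = 39/4 ≈ 9.7500)
√(x(-15, A(9)) + Q) = √(-7*(-15) + 39/4) = √(105 + 39/4) = √(459/4) = 3*√51/2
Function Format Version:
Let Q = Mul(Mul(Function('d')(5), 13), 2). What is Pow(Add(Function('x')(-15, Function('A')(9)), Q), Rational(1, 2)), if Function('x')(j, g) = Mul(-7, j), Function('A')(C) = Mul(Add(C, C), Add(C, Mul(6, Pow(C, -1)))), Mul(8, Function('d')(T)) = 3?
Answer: Mul(Rational(3, 2), Pow(51, Rational(1, 2))) ≈ 10.712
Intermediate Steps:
Function('d')(T) = Rational(3, 8) (Function('d')(T) = Mul(Rational(1, 8), 3) = Rational(3, 8))
Function('A')(C) = Mul(2, C, Add(C, Mul(6, Pow(C, -1)))) (Function('A')(C) = Mul(Mul(2, C), Add(C, Mul(6, Pow(C, -1)))) = Mul(2, C, Add(C, Mul(6, Pow(C, -1)))))
Q = Rational(39, 4) (Q = Mul(Mul(Rational(3, 8), 13), 2) = Mul(Rational(39, 8), 2) = Rational(39, 4) ≈ 9.7500)
Pow(Add(Function('x')(-15, Function('A')(9)), Q), Rational(1, 2)) = Pow(Add(Mul(-7, -15), Rational(39, 4)), Rational(1, 2)) = Pow(Add(105, Rational(39, 4)), Rational(1, 2)) = Pow(Rational(459, 4), Rational(1, 2)) = Mul(Rational(3, 2), Pow(51, Rational(1, 2)))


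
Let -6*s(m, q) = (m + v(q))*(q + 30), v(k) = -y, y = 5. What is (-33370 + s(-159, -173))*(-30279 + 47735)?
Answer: -1952209216/3 ≈ -6.5074e+8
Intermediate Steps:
v(k) = -5 (v(k) = -1*5 = -5)
s(m, q) = -(-5 + m)*(30 + q)/6 (s(m, q) = -(m - 5)*(q + 30)/6 = -(-5 + m)*(30 + q)/6)
(-33370 + s(-159, -173))*(-30279 + 47735) = (-33370 + (25 - 5*(-159) + (⅚)*(-173) - ⅙*(-159)*(-173)))*(-30279 + 47735) = (-33370 + (25 + 795 - 865/6 - 9169/2))*17456 = (-33370 - 11726/3)*17456 = -111836/3*17456 = -1952209216/3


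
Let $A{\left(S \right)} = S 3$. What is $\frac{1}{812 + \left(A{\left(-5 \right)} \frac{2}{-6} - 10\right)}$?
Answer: $\frac{1}{807} \approx 0.0012392$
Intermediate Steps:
$A{\left(S \right)} = 3 S$
$\frac{1}{812 + \left(A{\left(-5 \right)} \frac{2}{-6} - 10\right)} = \frac{1}{812 - \left(10 - 3 \left(-5\right) \frac{2}{-6}\right)} = \frac{1}{812 - \left(10 + 15 \cdot 2 \left(- \frac{1}{6}\right)\right)} = \frac{1}{812 - 5} = \frac{1}{807}$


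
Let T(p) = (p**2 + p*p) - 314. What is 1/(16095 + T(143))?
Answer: 1/56679 ≈ 1.7643e-5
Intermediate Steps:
T(p) = -314 + 2*p**2 (T(p) = (p**2 + p**2) - 314 = 2*p**2 - 314 = -314 + 2*p**2)
1/(16095 + T(143)) = 1/(16095 + (-314 + 2*143**2)) = 1/(16095 + (-314 + 2*20449)) = 1/(16095 + (-314 + 40898)) = 1/(16095 + 40584) = 1/56679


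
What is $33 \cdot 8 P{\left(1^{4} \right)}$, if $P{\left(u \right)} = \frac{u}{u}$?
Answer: $264$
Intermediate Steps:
$P{\left(u \right)} = 1$
$33 \cdot 8 P{\left(1^{4} \right)} = 33 \cdot 8 \cdot 1 = 264 \cdot 1 = 264$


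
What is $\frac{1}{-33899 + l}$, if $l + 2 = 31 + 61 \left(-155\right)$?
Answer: $- \frac{1}{43325} \approx -2.3081 \cdot 10^{-5}$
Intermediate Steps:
$l = -9426$ ($l = -2 + \left(31 + 61 \left(-155\right)\right) = -2 + \left(31 - 9455\right) = -2 - 9424 = -9426$)
$\frac{1}{-33899 + l} = \frac{1}{-33899 - 9426} = \frac{1}{-43325} = - \frac{1}{43325}$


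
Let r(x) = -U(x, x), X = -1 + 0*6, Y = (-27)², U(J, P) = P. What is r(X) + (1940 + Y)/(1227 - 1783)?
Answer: -2113/556 ≈ -3.8004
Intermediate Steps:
Y = 729
X = -1 (X = -1 + 0 = -1)
r(x) = -x
r(X) + (1940 + Y)/(1227 - 1783) = -1*(-1) + (1940 + 729)/(1227 - 1783) = 1 + 2669/(-556) = 1 + 2669*(-1/556) = 1 - 2669/556 = -2113/556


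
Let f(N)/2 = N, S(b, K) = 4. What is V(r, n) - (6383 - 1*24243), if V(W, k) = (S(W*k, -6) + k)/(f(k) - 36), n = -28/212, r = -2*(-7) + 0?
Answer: 34326715/1922 ≈ 17860.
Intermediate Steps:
r = 14 (r = 14 + 0 = 14)
f(N) = 2*N
n = -7/53 (n = -28*1/212 = -7/53 ≈ -0.13208)
V(W, k) = (4 + k)/(-36 + 2*k) (V(W, k) = (4 + k)/(2*k - 36) = (4 + k)/(-36 + 2*k))
V(r, n) - (6383 - 1*24243) = (4 - 7/53)/(2*(-18 - 7/53)) - (6383 - 1*24243) = (½)*(205/53)/(-961/53) - (6383 - 24243) = (½)*(-53/961)*(205/53) - 1*(-17860) = -205/1922 + 17860 = 34326715/1922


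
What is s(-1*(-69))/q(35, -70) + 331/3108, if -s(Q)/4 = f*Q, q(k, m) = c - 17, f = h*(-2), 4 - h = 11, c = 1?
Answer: 750913/3108 ≈ 241.61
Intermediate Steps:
h = -7 (h = 4 - 1*11 = 4 - 11 = -7)
f = 14 (f = -7*(-2) = 14)
q(k, m) = -16 (q(k, m) = 1 - 17 = -16)
s(Q) = -56*Q
s(-1*(-69))/q(35, -70) + 331/3108 = -(-56)*(-69)/(-16) + 331/3108 = -56*69*(-1/16) + 331*(1/3108) = -3864*(-1/16) + 331/3108 = 483/2 + 331/3108 = 750913/3108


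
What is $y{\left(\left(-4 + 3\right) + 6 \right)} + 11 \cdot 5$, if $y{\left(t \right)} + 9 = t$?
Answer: $51$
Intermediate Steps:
$y{\left(t \right)} = -9 + t$
$y{\left(\left(-4 + 3\right) + 6 \right)} + 11 \cdot 5 = \left(-9 + \left(\left(-4 + 3\right) + 6\right)\right) + 11 \cdot 5 = \left(-9 + \left(-1 + 6\right)\right) + 55 = \left(-9 + 5\right) + 55 = -4 + 55 = 51$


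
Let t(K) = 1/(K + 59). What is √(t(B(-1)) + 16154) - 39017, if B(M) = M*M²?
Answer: -39017 + √54342114/58 ≈ -38890.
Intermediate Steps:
B(M) = M³
t(K) = 1/(59 + K)
√(t(B(-1)) + 16154) - 39017 = √(1/(59 + (-1)³) + 16154) - 39017 = √(1/(59 - 1) + 16154) - 39017 = √(1/58 + 16154) - 39017 = √(936933/58) - 39017 = √54342114/58 - 39017 = -39017 + √54342114/58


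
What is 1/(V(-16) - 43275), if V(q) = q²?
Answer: -1/43019 ≈ -2.3246e-5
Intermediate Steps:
1/(V(-16) - 43275) = 1/((-16)² - 43275) = 1/(256 - 43275) = 1/(-43019) = -1/43019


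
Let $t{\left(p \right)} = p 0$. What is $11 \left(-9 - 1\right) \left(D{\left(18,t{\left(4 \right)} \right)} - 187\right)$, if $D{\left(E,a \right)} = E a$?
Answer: $20570$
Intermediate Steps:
$t{\left(p \right)} = 0$
$11 \left(-9 - 1\right) \left(D{\left(18,t{\left(4 \right)} \right)} - 187\right) = 11 \left(-9 - 1\right) \left(18 \cdot 0 - 187\right) = 11 \left(-10\right) \left(0 - 187\right) = \left(-110\right) \left(-187\right) = 20570$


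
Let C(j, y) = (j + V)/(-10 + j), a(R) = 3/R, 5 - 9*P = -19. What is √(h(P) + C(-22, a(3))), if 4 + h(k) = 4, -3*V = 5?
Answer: √426/24 ≈ 0.85999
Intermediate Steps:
P = 8/3 (P = 5/9 - ⅑*(-19) = 5/9 + 19/9 = 8/3 ≈ 2.6667)
V = -5/3 (V = -⅓*5 = -5/3 ≈ -1.6667)
h(k) = 0 (h(k) = -4 + 4 = 0)
C(j, y) = (-5/3 + j)/(-10 + j) (C(j, y) = (j - 5/3)/(-10 + j) = (-5/3 + j)/(-10 + j))
√(h(P) + C(-22, a(3))) = √(0 + (-5/3 - 22)/(-10 - 22)) = √(0 - 71/3/(-32)) = √(0 - 1/32*(-71/3)) = √(0 + 71/96) = √(71/96) = √426/24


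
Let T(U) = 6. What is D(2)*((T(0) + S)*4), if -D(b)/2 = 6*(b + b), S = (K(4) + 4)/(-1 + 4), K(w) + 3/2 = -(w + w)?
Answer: -800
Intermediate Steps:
K(w) = -3/2 - 2*w (K(w) = -3/2 - (w + w) = -3/2 - 2*w)
S = -11/6 (S = ((-3/2 - 2*4) + 4)/(-1 + 4) = ((-3/2 - 8) + 4)/3 = (-19/2 + 4)*(1/3) = -11/2*1/3 = -11/6 ≈ -1.8333)
D(b) = -24*b (D(b) = -12*(b + b) = -12*2*b = -24*b)
D(2)*((T(0) + S)*4) = (-24*2)*((6 - 11/6)*4) = -200*4 = -48*50/3 = -800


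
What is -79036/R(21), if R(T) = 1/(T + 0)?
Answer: -1659756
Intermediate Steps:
R(T) = 1/T
-79036/R(21) = -79036/(1/21) = -79036/1/21 = -79036*21 = -1659756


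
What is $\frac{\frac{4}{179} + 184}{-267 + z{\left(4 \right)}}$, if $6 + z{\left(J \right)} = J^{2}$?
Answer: $- \frac{32940}{46003} \approx -0.71604$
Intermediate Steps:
$z{\left(J \right)} = -6 + J^{2}$
$\frac{\frac{4}{179} + 184}{-267 + z{\left(4 \right)}} = \frac{\frac{4}{179} + 184}{-267 - \left(6 - 4^{2}\right)} = \frac{4 \cdot \frac{1}{179} + 184}{-267 + \left(-6 + 16\right)} = \frac{\frac{4}{179} + 184}{-267 + 10} = \frac{32940}{179 \left(-257\right)} = \frac{32940}{179} \left(- \frac{1}{257}\right) = - \frac{32940}{46003}$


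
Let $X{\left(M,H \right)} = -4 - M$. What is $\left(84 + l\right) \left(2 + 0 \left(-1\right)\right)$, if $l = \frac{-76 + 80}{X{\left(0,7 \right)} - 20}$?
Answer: $\frac{503}{3} \approx 167.67$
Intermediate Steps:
$l = - \frac{1}{6}$ ($l = \frac{-76 + 80}{\left(-4 - 0\right) - 20} = \frac{4}{\left(-4 + 0\right) - 20} = \frac{4}{-4 - 20} = \frac{4}{-24} = 4 \left(- \frac{1}{24}\right) = - \frac{1}{6} \approx -0.16667$)
$\left(84 + l\right) \left(2 + 0 \left(-1\right)\right) = \left(84 - \frac{1}{6}\right) \left(2 + 0 \left(-1\right)\right) = \frac{503 \left(2 + 0\right)}{6} = \frac{503}{6} \cdot 2 = \frac{503}{3}$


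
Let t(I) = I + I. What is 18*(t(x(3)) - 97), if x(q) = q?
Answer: -1638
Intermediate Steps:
t(I) = 2*I
18*(t(x(3)) - 97) = 18*(2*3 - 97) = 18*(6 - 97) = 18*(-91) = -1638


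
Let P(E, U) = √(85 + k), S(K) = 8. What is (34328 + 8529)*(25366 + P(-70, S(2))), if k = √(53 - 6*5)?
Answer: 1087110662 + 42857*√(85 + √23) ≈ 1.0875e+9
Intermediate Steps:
k = √23 (k = √(53 - 30) = √23 ≈ 4.7958)
P(E, U) = √(85 + √23)
(34328 + 8529)*(25366 + P(-70, S(2))) = (34328 + 8529)*(25366 + √(85 + √23)) = 42857*(25366 + √(85 + √23)) = 1087110662 + 42857*√(85 + √23)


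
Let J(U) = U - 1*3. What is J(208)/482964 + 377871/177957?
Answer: 1560124537/734588244 ≈ 2.1238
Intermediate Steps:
J(U) = -3 + U (J(U) = U - 3 = -3 + U)
J(208)/482964 + 377871/177957 = (-3 + 208)/482964 + 377871/177957 = 205*(1/482964) + 377871*(1/177957) = 205/482964 + 9689/4563 = 1560124537/734588244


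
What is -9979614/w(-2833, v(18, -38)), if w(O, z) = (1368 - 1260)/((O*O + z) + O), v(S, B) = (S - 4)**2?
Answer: -2224137721798/3 ≈ -7.4138e+11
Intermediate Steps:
v(S, B) = (-4 + S)**2
w(O, z) = 108/(O + z + O**2) (w(O, z) = 108/((O**2 + z) + O) = 108/((z + O**2) + O) = 108/(O + z + O**2))
-9979614/w(-2833, v(18, -38)) = -(741361129448 + 554423*(-4 + 18)**2/6) = -9979614/(108/(-2833 + 14**2 + 8025889)) = -9979614/(108/(-2833 + 196 + 8025889)) = -9979614/(108/8023252) = -9979614/(108*(1/8023252)) = -9979614/27/2005813 = -9979614*2005813/27 = -2224137721798/3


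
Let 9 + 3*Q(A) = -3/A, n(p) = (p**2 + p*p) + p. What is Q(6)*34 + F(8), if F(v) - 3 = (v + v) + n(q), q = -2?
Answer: -248/3 ≈ -82.667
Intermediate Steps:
n(p) = p + 2*p**2 (n(p) = (p**2 + p**2) + p = 2*p**2 + p = p + 2*p**2)
F(v) = 9 + 2*v (F(v) = 3 + ((v + v) - 2*(1 + 2*(-2))) = 3 + (2*v - 2*(1 - 4)) = 3 + (2*v - 2*(-3)) = 3 + (2*v + 6) = 3 + (6 + 2*v) = 9 + 2*v)
Q(A) = -3 - 1/A (Q(A) = -3 + (-3/A)/3 = -3 - 1/A)
Q(6)*34 + F(8) = (-3 - 1/6)*34 + (9 + 2*8) = (-3 - 1*1/6)*34 + (9 + 16) = (-3 - 1/6)*34 + 25 = -19/6*34 + 25 = -323/3 + 25 = -248/3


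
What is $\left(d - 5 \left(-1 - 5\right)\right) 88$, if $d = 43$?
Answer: $6424$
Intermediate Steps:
$\left(d - 5 \left(-1 - 5\right)\right) 88 = \left(43 - 5 \left(-1 - 5\right)\right) 88 = \left(43 - -30\right) 88 = \left(43 + 30\right) 88 = 73 \cdot 88 = 6424$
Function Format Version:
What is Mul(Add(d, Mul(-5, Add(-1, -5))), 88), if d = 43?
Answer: 6424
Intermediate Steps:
Mul(Add(d, Mul(-5, Add(-1, -5))), 88) = Mul(Add(43, Mul(-5, Add(-1, -5))), 88) = Mul(Add(43, Mul(-5, -6)), 88) = Mul(Add(43, 30), 88) = Mul(73, 88) = 6424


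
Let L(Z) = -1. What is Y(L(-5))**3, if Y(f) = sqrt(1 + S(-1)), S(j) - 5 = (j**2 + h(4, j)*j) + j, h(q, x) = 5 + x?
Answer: 2*sqrt(2) ≈ 2.8284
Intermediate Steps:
S(j) = 5 + j + j**2 + j*(5 + j) (S(j) = 5 + ((j**2 + (5 + j)*j) + j) = 5 + ((j**2 + j*(5 + j)) + j) = 5 + (j + j**2 + j*(5 + j)) = 5 + j + j**2 + j*(5 + j))
Y(f) = sqrt(2) (Y(f) = sqrt(1 + (5 + 2*(-1)**2 + 6*(-1))) = sqrt(1 + (5 + 2*1 - 6)) = sqrt(1 + (5 + 2 - 6)) = sqrt(1 + 1) = sqrt(2))
Y(L(-5))**3 = (sqrt(2))**3 = 2*sqrt(2)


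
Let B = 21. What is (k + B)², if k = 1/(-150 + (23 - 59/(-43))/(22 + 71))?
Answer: 158026093730649/358563835204 ≈ 440.72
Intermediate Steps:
k = -3999/598802 (k = 1/(-150 + (23 - 59*(-1/43))/93) = 1/(-150 + (23 + 59/43)*(1/93)) = 1/(-150 + (1048/43)*(1/93)) = 1/(-150 + 1048/3999) = 1/(-598802/3999) = -3999/598802 ≈ -0.0066783)
(k + B)² = (-3999/598802 + 21)² = (12570843/598802)² = 158026093730649/358563835204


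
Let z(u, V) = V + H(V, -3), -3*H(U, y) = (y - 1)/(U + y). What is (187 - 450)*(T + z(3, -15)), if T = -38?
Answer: 376879/27 ≈ 13958.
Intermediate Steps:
H(U, y) = -(-1 + y)/(3*(U + y)) (H(U, y) = -(y - 1)/(3*(U + y)) = -(-1 + y)/(3*(U + y)))
z(u, V) = V + 4/(3*(-3 + V)) (z(u, V) = V + (1 - 1*(-3))/(3*(V - 3)) = V + (1 + 3)/(3*(-3 + V)) = V + (⅓)*4/(-3 + V) = V + 4/(3*(-3 + V)))
(187 - 450)*(T + z(3, -15)) = (187 - 450)*(-38 + (4/3 - 15*(-3 - 15))/(-3 - 15)) = -263*(-38 + (4/3 - 15*(-18))/(-18)) = -263*(-38 - (4/3 + 270)/18) = -263*(-38 - 1/18*814/3) = -263*(-38 - 407/27) = -263*(-1433/27) = 376879/27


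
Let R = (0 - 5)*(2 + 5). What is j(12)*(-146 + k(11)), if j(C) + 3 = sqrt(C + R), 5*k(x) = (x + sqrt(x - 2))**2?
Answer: 1602/5 - 534*I*sqrt(23)/5 ≈ 320.4 - 512.19*I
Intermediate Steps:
k(x) = (x + sqrt(-2 + x))**2/5 (k(x) = (x + sqrt(x - 2))**2/5 = (x + sqrt(-2 + x))**2/5)
R = -35 (R = -5*7 = -35)
j(C) = -3 + sqrt(-35 + C) (j(C) = -3 + sqrt(C - 35) = -3 + sqrt(-35 + C))
j(12)*(-146 + k(11)) = (-3 + sqrt(-35 + 12))*(-146 + (11 + sqrt(-2 + 11))**2/5) = (-3 + sqrt(-23))*(-146 + (11 + sqrt(9))**2/5) = (-3 + I*sqrt(23))*(-146 + (11 + 3)**2/5) = (-3 + I*sqrt(23))*(-146 + (1/5)*14**2) = (-3 + I*sqrt(23))*(-146 + (1/5)*196) = (-3 + I*sqrt(23))*(-146 + 196/5) = (-3 + I*sqrt(23))*(-534/5) = 1602/5 - 534*I*sqrt(23)/5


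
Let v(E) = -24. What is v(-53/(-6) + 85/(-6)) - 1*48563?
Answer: -48587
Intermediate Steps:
v(-53/(-6) + 85/(-6)) - 1*48563 = -24 - 1*48563 = -24 - 48563 = -48587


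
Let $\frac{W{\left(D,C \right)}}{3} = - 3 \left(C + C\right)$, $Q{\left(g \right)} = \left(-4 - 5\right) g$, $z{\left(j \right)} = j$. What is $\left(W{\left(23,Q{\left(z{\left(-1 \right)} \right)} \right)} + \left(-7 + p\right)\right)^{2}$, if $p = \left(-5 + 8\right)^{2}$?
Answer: $25600$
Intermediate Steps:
$Q{\left(g \right)} = - 9 g$
$W{\left(D,C \right)} = - 18 C$ ($W{\left(D,C \right)} = 3 \left(- 3 \left(C + C\right)\right) = 3 \left(- 3 \cdot 2 C\right) = 3 \left(- 6 C\right) = - 18 C$)
$p = 9$ ($p = 3^{2} = 9$)
$\left(W{\left(23,Q{\left(z{\left(-1 \right)} \right)} \right)} + \left(-7 + p\right)\right)^{2} = \left(- 18 \left(\left(-9\right) \left(-1\right)\right) + \left(-7 + 9\right)\right)^{2} = \left(\left(-18\right) 9 + 2\right)^{2} = \left(-162 + 2\right)^{2} = \left(-160\right)^{2} = 25600$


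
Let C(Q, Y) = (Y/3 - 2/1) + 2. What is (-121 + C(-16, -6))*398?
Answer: -48954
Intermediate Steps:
C(Q, Y) = Y/3 (C(Q, Y) = (Y*(⅓) - 2*1) + 2 = (Y/3 - 2) + 2 = (-2 + Y/3) + 2 = Y/3)
(-121 + C(-16, -6))*398 = (-121 + (⅓)*(-6))*398 = (-121 - 2)*398 = -123*398 = -48954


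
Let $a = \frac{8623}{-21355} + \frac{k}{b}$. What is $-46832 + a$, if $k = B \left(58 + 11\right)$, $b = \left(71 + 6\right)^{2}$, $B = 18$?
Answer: $- \frac{5929601850297}{126613795} \approx -46832.0$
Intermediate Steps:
$b = 5929$ ($b = 77^{2} = 5929$)
$k = 1242$ ($k = 18 \left(58 + 11\right) = 18 \cdot 69 = 1242$)
$a = - \frac{24602857}{126613795}$ ($a = \frac{8623}{-21355} + \frac{1242}{5929} = 8623 \left(- \frac{1}{21355}\right) + 1242 \cdot \frac{1}{5929} = - \frac{8623}{21355} + \frac{1242}{5929} = - \frac{24602857}{126613795} \approx -0.19431$)
$-46832 + a = -46832 - \frac{24602857}{126613795} = - \frac{5929601850297}{126613795}$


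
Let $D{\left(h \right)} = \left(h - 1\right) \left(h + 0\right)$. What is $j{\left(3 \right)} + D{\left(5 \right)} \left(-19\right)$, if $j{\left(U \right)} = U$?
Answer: $-377$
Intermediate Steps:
$D{\left(h \right)} = h \left(-1 + h\right)$ ($D{\left(h \right)} = \left(-1 + h\right) h = h \left(-1 + h\right)$)
$j{\left(3 \right)} + D{\left(5 \right)} \left(-19\right) = 3 + 5 \left(-1 + 5\right) \left(-19\right) = 3 + 5 \cdot 4 \left(-19\right) = 3 + 20 \left(-19\right) = 3 - 380 = -377$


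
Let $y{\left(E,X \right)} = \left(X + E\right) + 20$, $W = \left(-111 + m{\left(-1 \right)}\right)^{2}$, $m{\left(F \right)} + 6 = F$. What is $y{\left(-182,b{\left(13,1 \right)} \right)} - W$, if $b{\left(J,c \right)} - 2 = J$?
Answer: $-14071$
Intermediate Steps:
$b{\left(J,c \right)} = 2 + J$
$m{\left(F \right)} = -6 + F$
$W = 13924$ ($W = \left(-111 - 7\right)^{2} = \left(-118\right)^{2} = 13924$)
$y{\left(E,X \right)} = 20 + E + X$ ($y{\left(E,X \right)} = \left(E + X\right) + 20 = 20 + E + X$)
$y{\left(-182,b{\left(13,1 \right)} \right)} - W = \left(20 - 182 + \left(2 + 13\right)\right) - 13924 = \left(20 - 182 + 15\right) - 13924 = -147 - 13924 = -14071$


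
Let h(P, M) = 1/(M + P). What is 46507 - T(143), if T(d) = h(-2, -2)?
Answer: 186029/4 ≈ 46507.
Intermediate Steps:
T(d) = -¼ (T(d) = 1/(-2 - 2) = 1/(-4) = -¼)
46507 - T(143) = 46507 - 1*(-¼) = 46507 + ¼ = 186029/4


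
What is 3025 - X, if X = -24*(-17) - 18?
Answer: 2635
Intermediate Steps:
X = 390 (X = 408 - 18 = 390)
3025 - X = 3025 - 1*390 = 3025 - 390 = 2635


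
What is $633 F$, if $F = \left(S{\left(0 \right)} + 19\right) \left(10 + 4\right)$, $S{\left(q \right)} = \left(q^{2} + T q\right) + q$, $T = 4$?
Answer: $168378$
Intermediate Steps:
$S{\left(q \right)} = q^{2} + 5 q$ ($S{\left(q \right)} = \left(q^{2} + 4 q\right) + q = q^{2} + 5 q$)
$F = 266$ ($F = \left(0 \left(5 + 0\right) + 19\right) \left(10 + 4\right) = \left(0 \cdot 5 + 19\right) 14 = \left(0 + 19\right) 14 = 19 \cdot 14 = 266$)
$633 F = 633 \cdot 266 = 168378$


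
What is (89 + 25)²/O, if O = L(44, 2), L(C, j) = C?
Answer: 3249/11 ≈ 295.36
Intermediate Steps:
O = 44
(89 + 25)²/O = (89 + 25)²/44 = 114²*(1/44) = 12996*(1/44) = 3249/11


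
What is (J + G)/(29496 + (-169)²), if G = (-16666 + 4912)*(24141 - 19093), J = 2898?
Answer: -59331294/58057 ≈ -1021.9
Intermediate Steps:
G = -59334192 (G = -11754*5048 = -59334192)
(J + G)/(29496 + (-169)²) = (2898 - 59334192)/(29496 + (-169)²) = -59331294/(29496 + 28561) = -59331294/58057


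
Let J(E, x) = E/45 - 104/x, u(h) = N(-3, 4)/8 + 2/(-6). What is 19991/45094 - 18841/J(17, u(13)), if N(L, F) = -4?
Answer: -38120113127/254014502 ≈ -150.07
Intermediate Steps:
u(h) = -⅚ (u(h) = -4/8 + 2/(-6) = -4*⅛ + 2*(-⅙) = -½ - ⅓ = -⅚)
J(E, x) = -104/x + E/45 (J(E, x) = E*(1/45) - 104/x = E/45 - 104/x = -104/x + E/45)
19991/45094 - 18841/J(17, u(13)) = 19991/45094 - 18841/(-104/(-⅚) + (1/45)*17) = 19991*(1/45094) - 18841/(-104*(-6/5) + 17/45) = 19991/45094 - 18841/(624/5 + 17/45) = 19991/45094 - 18841/5633/45 = 19991/45094 - 18841*45/5633 = 19991/45094 - 847845/5633 = -38120113127/254014502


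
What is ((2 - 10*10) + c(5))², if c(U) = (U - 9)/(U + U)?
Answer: 242064/25 ≈ 9682.6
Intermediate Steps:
c(U) = (-9 + U)/(2*U) (c(U) = (-9 + U)/((2*U)) = (-9 + U)*(1/(2*U)) = (-9 + U)/(2*U))
((2 - 10*10) + c(5))² = ((2 - 10*10) + (½)*(-9 + 5)/5)² = ((2 - 100) + (½)*(⅕)*(-4))² = (-98 - ⅖)² = (-492/5)² = 242064/25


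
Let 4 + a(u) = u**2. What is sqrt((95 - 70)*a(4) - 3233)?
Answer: I*sqrt(2933) ≈ 54.157*I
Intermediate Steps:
a(u) = -4 + u**2
sqrt((95 - 70)*a(4) - 3233) = sqrt((95 - 70)*(-4 + 4**2) - 3233) = sqrt(25*(-4 + 16) - 3233) = sqrt(25*12 - 3233) = sqrt(300 - 3233) = sqrt(-2933) = I*sqrt(2933)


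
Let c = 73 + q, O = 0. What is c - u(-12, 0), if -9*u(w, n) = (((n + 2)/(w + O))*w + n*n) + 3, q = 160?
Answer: 2102/9 ≈ 233.56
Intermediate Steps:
c = 233 (c = 73 + 160 = 233)
u(w, n) = -5/9 - n/9 - n²/9 (u(w, n) = -((((n + 2)/(w + 0))*w + n*n) + 3)/9 = -((((2 + n)/w)*w + n²) + 3)/9 = -(((2 + n) + n²) + 3)/9 = -((2 + n + n²) + 3)/9 = -(5 + n + n²)/9 = -5/9 - n/9 - n²/9)
c - u(-12, 0) = 233 - (-5/9 - ⅑*0 - ⅑*0²) = 233 - (-5/9 + 0 - ⅑*0) = 233 - (-5/9 + 0 + 0) = 233 - 1*(-5/9) = 233 + 5/9 = 2102/9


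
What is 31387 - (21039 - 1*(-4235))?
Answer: 6113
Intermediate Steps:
31387 - (21039 - 1*(-4235)) = 31387 - (21039 + 4235) = 31387 - 1*25274 = 31387 - 25274 = 6113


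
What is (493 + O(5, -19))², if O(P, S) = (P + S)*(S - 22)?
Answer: 1138489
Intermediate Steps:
O(P, S) = (-22 + S)*(P + S) (O(P, S) = (P + S)*(-22 + S) = (-22 + S)*(P + S))
(493 + O(5, -19))² = (493 + ((-19)² - 22*5 - 22*(-19) + 5*(-19)))² = (493 + (361 - 110 + 418 - 95))² = (493 + 574)² = 1067² = 1138489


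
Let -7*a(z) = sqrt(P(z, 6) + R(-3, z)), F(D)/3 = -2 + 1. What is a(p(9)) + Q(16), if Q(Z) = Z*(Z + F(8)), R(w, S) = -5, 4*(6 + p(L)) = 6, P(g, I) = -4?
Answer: 208 - 3*I/7 ≈ 208.0 - 0.42857*I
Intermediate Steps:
F(D) = -3 (F(D) = 3*(-2 + 1) = 3*(-1) = -3)
p(L) = -9/2 (p(L) = -6 + (1/4)*6 = -6 + 3/2 = -9/2)
a(z) = -3*I/7 (a(z) = -sqrt(-4 - 5)/7 = -3*I/7)
Q(Z) = Z*(-3 + Z) (Q(Z) = Z*(Z - 3) = Z*(-3 + Z))
a(p(9)) + Q(16) = -3*I/7 + 16*(-3 + 16) = -3*I/7 + 16*13 = -3*I/7 + 208 = 208 - 3*I/7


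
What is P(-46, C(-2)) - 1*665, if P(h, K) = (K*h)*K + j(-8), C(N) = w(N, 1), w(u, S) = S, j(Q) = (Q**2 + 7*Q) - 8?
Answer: -711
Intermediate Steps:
j(Q) = -8 + Q**2 + 7*Q
C(N) = 1
P(h, K) = h*K**2 (P(h, K) = (K*h)*K + (-8 + (-8)**2 + 7*(-8)) = h*K**2 + (-8 + 64 - 56) = h*K**2 + 0 = h*K**2)
P(-46, C(-2)) - 1*665 = -46*1**2 - 1*665 = -46*1 - 665 = -46 - 665 = -711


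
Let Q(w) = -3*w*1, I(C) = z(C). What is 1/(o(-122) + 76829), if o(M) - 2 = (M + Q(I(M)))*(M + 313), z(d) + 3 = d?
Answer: 1/125154 ≈ 7.9902e-6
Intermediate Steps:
z(d) = -3 + d
I(C) = -3 + C
Q(w) = -3*w
o(M) = 2 + (9 - 2*M)*(313 + M) (o(M) = 2 + (M - 3*(-3 + M))*(M + 313) = 2 + (M + (9 - 3*M))*(313 + M) = 2 + (9 - 2*M)*(313 + M))
1/(o(-122) + 76829) = 1/((2819 - 617*(-122) - 2*(-122)²) + 76829) = 1/((2819 + 75274 - 2*14884) + 76829) = 1/((2819 + 75274 - 29768) + 76829) = 1/(48325 + 76829) = 1/125154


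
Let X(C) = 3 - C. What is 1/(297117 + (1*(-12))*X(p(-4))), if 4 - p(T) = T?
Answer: 1/297177 ≈ 3.3650e-6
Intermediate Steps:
p(T) = 4 - T
1/(297117 + (1*(-12))*X(p(-4))) = 1/(297117 + (1*(-12))*(3 - (4 - 1*(-4)))) = 1/(297117 - 12*(3 - (4 + 4))) = 1/(297117 - 12*(3 - 1*8)) = 1/(297117 - 12*(3 - 8)) = 1/(297117 - 12*(-5)) = 1/(297117 + 60) = 1/297177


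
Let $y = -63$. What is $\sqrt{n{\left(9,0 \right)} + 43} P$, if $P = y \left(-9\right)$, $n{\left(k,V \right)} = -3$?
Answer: $1134 \sqrt{10} \approx 3586.0$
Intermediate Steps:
$P = 567$ ($P = \left(-63\right) \left(-9\right) = 567$)
$\sqrt{n{\left(9,0 \right)} + 43} P = \sqrt{-3 + 43} \cdot 567 = \sqrt{40} \cdot 567 = 2 \sqrt{10} \cdot 567 = 1134 \sqrt{10}$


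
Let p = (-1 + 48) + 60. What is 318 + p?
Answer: 425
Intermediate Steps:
p = 107 (p = 47 + 60 = 107)
318 + p = 318 + 107 = 425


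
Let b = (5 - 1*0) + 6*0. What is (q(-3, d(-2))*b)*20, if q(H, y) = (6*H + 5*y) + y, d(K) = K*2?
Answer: -4200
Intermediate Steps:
d(K) = 2*K
q(H, y) = 6*H + 6*y (q(H, y) = (5*y + 6*H) + y = 6*H + 6*y)
b = 5 (b = (5 + 0) + 0 = 5 + 0 = 5)
(q(-3, d(-2))*b)*20 = ((6*(-3) + 6*(2*(-2)))*5)*20 = ((-18 + 6*(-4))*5)*20 = ((-18 - 24)*5)*20 = -42*5*20 = -210*20 = -4200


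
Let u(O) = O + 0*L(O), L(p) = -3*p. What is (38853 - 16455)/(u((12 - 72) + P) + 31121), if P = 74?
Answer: 22398/31135 ≈ 0.71938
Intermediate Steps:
u(O) = O (u(O) = O + 0*(-3*O) = O + 0 = O)
(38853 - 16455)/(u((12 - 72) + P) + 31121) = (38853 - 16455)/(((12 - 72) + 74) + 31121) = 22398/((-60 + 74) + 31121) = 22398/(14 + 31121) = 22398/31135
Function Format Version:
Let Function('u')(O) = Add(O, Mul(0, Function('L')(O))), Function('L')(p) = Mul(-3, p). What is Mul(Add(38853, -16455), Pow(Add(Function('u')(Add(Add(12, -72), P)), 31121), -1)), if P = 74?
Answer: Rational(22398, 31135) ≈ 0.71938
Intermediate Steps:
Function('u')(O) = O (Function('u')(O) = Add(O, Mul(0, Mul(-3, O))) = Add(O, 0) = O)
Mul(Add(38853, -16455), Pow(Add(Function('u')(Add(Add(12, -72), P)), 31121), -1)) = Mul(Add(38853, -16455), Pow(Add(Add(Add(12, -72), 74), 31121), -1)) = Mul(22398, Pow(Add(Add(-60, 74), 31121), -1)) = Mul(22398, Pow(Add(14, 31121), -1)) = Mul(22398, Pow(31135, -1)) = Mul(22398, Rational(1, 31135)) = Rational(22398, 31135)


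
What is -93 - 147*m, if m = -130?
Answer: 19017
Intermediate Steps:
-93 - 147*m = -93 - 147*(-130) = -93 + 19110 = 19017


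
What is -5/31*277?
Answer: -1385/31 ≈ -44.677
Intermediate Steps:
-5/31*277 = -1385/31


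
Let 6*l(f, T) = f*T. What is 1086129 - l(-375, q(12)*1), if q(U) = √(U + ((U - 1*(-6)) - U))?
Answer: 1086129 + 375*√2/2 ≈ 1.0864e+6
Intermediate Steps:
q(U) = √(6 + U) (q(U) = √(U + ((U + 6) - U)) = √(U + ((6 + U) - U)) = √(U + 6) = √(6 + U))
l(f, T) = T*f/6 (l(f, T) = (f*T)/6 = (T*f)/6 = T*f/6)
1086129 - l(-375, q(12)*1) = 1086129 - √(6 + 12)*1*(-375)/6 = 1086129 - √18*1*(-375)/6 = 1086129 - (3*√2)*1*(-375)/6 = 1086129 - 3*√2*(-375)/6 = 1086129 - (-375)*√2/2 = 1086129 + 375*√2/2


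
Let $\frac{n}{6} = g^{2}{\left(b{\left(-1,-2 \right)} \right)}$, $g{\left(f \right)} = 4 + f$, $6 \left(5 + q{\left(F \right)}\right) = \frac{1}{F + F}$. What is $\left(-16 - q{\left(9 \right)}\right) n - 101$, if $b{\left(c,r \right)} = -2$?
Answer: $- \frac{3287}{9} \approx -365.22$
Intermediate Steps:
$q{\left(F \right)} = -5 + \frac{1}{12 F}$ ($q{\left(F \right)} = -5 + \frac{1}{6 \left(F + F\right)} = -5 + \frac{1}{6 \cdot 2 F} = -5 + \frac{\frac{1}{2} \frac{1}{F}}{6} = -5 + \frac{1}{12 F}$)
$n = 24$ ($n = 6 \left(4 - 2\right)^{2} = 6 \cdot 2^{2} = 6 \cdot 4 = 24$)
$\left(-16 - q{\left(9 \right)}\right) n - 101 = \left(-16 - \left(-5 + \frac{1}{12 \cdot 9}\right)\right) 24 - 101 = \left(-16 - \left(-5 + \frac{1}{12} \cdot \frac{1}{9}\right)\right) 24 - 101 = \left(-16 - \left(-5 + \frac{1}{108}\right)\right) 24 - 101 = \left(-16 - - \frac{539}{108}\right) 24 - 101 = \left(-16 + \frac{539}{108}\right) 24 - 101 = \left(- \frac{1189}{108}\right) 24 - 101 = - \frac{2378}{9} - 101 = - \frac{3287}{9}$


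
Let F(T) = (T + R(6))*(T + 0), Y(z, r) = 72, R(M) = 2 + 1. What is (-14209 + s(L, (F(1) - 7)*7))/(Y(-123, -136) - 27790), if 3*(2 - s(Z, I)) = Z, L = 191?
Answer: 21406/41577 ≈ 0.51485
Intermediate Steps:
R(M) = 3
F(T) = T*(3 + T) (F(T) = (T + 3)*(T + 0) = (3 + T)*T = T*(3 + T))
s(Z, I) = 2 - Z/3
(-14209 + s(L, (F(1) - 7)*7))/(Y(-123, -136) - 27790) = (-14209 + (2 - 1/3*191))/(72 - 27790) = (-14209 + (2 - 191/3))/(-27718) = (-14209 - 185/3)*(-1/27718) = -42812/3*(-1/27718) = 21406/41577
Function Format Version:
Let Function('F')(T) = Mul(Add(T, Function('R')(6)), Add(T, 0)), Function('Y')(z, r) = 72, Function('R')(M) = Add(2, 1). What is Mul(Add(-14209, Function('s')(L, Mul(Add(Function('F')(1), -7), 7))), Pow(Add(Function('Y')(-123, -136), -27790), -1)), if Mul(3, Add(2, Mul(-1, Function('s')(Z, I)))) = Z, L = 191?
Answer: Rational(21406, 41577) ≈ 0.51485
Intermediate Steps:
Function('R')(M) = 3
Function('F')(T) = Mul(T, Add(3, T)) (Function('F')(T) = Mul(Add(T, 3), Add(T, 0)) = Mul(Add(3, T), T) = Mul(T, Add(3, T)))
Function('s')(Z, I) = Add(2, Mul(Rational(-1, 3), Z))
Mul(Add(-14209, Function('s')(L, Mul(Add(Function('F')(1), -7), 7))), Pow(Add(Function('Y')(-123, -136), -27790), -1)) = Mul(Add(-14209, Add(2, Mul(Rational(-1, 3), 191))), Pow(Add(72, -27790), -1)) = Mul(Add(-14209, Add(2, Rational(-191, 3))), Pow(-27718, -1)) = Mul(Add(-14209, Rational(-185, 3)), Rational(-1, 27718)) = Mul(Rational(-42812, 3), Rational(-1, 27718)) = Rational(21406, 41577)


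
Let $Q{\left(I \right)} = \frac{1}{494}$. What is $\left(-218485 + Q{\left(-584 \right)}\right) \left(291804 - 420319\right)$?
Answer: $\frac{13870828160335}{494} \approx 2.8079 \cdot 10^{10}$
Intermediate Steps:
$Q{\left(I \right)} = \frac{1}{494}$
$\left(-218485 + Q{\left(-584 \right)}\right) \left(291804 - 420319\right) = \left(-218485 + \frac{1}{494}\right) \left(291804 - 420319\right) = \left(- \frac{107931589}{494}\right) \left(-128515\right) = \frac{13870828160335}{494}$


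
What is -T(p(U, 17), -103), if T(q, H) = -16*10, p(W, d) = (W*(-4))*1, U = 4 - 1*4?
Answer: 160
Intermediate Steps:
U = 0 (U = 4 - 4 = 0)
p(W, d) = -4*W (p(W, d) = -4*W*1 = -4*W)
T(q, H) = -160
-T(p(U, 17), -103) = -1*(-160) = 160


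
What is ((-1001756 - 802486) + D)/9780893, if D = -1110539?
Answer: -2914781/9780893 ≈ -0.29801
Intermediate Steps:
((-1001756 - 802486) + D)/9780893 = ((-1001756 - 802486) - 1110539)/9780893 = (-1804242 - 1110539)*(1/9780893) = -2914781*1/9780893 = -2914781/9780893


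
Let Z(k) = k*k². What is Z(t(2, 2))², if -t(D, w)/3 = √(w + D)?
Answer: 46656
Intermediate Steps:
t(D, w) = -3*√(D + w) (t(D, w) = -3*√(w + D) = -3*√(D + w))
Z(k) = k³
Z(t(2, 2))² = ((-3*√(2 + 2))³)² = ((-3*√4)³)² = ((-3*2)³)² = ((-6)³)² = (-216)² = 46656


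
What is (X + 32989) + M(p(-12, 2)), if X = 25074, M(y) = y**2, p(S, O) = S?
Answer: 58207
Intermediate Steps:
(X + 32989) + M(p(-12, 2)) = (25074 + 32989) + (-12)**2 = 58063 + 144 = 58207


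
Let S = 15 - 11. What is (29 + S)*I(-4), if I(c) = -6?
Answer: -198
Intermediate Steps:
S = 4
(29 + S)*I(-4) = (29 + 4)*(-6) = 33*(-6) = -198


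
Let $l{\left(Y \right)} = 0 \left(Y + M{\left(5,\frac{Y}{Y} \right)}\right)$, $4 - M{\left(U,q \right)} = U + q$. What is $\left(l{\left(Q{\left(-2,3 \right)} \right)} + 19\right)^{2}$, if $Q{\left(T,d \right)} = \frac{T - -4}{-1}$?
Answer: $361$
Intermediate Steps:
$M{\left(U,q \right)} = 4 - U - q$ ($M{\left(U,q \right)} = 4 - \left(U + q\right) = 4 - U - q$)
$Q{\left(T,d \right)} = -4 - T$ ($Q{\left(T,d \right)} = \left(T + 4\right) \left(-1\right) = \left(4 + T\right) \left(-1\right) = -4 - T$)
$l{\left(Y \right)} = 0$ ($l{\left(Y \right)} = 0 \left(Y - \left(1 + \frac{Y}{Y}\right)\right) = 0 \left(Y - 2\right) = 0 \left(-2 + Y\right) = 0$)
$\left(l{\left(Q{\left(-2,3 \right)} \right)} + 19\right)^{2} = \left(0 + 19\right)^{2} = 19^{2} = 361$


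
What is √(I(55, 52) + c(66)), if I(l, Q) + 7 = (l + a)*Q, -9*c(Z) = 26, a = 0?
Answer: √25651/3 ≈ 53.386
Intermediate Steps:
c(Z) = -26/9 (c(Z) = -⅑*26 = -26/9)
I(l, Q) = -7 + Q*l (I(l, Q) = -7 + (l + 0)*Q = -7 + l*Q = -7 + Q*l)
√(I(55, 52) + c(66)) = √((-7 + 52*55) - 26/9) = √((-7 + 2860) - 26/9) = √(2853 - 26/9) = √(25651/9) = √25651/3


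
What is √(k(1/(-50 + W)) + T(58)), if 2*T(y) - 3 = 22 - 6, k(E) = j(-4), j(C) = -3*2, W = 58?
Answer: √14/2 ≈ 1.8708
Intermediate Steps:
j(C) = -6
k(E) = -6
T(y) = 19/2 (T(y) = 3/2 + (22 - 6)/2 = 3/2 + (½)*16 = 3/2 + 8 = 19/2)
√(k(1/(-50 + W)) + T(58)) = √(-6 + 19/2) = √(7/2) = √14/2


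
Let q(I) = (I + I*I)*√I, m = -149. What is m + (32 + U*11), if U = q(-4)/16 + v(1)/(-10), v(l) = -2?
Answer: -574/5 + 33*I/2 ≈ -114.8 + 16.5*I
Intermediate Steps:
q(I) = √I*(I + I²) (q(I) = (I + I²)*√I = √I*(I + I²))
U = ⅕ + 3*I/2 (U = ((-4)^(3/2)*(1 - 4))/16 - 2/(-10) = (-8*I*(-3))*(1/16) - 2*(-⅒) = (24*I)*(1/16) + ⅕ = 3*I/2 + ⅕ = ⅕ + 3*I/2 ≈ 0.2 + 1.5*I)
m + (32 + U*11) = -149 + (32 + (⅕ + 3*I/2)*11) = -149 + (32 + (11/5 + 33*I/2)) = -149 + (171/5 + 33*I/2) = -574/5 + 33*I/2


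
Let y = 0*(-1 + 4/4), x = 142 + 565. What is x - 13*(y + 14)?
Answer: 525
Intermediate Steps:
x = 707
y = 0 (y = 0*(-1 + 4*(1/4)) = 0*(-1 + 1) = 0*0 = 0)
x - 13*(y + 14) = 707 - 13*(0 + 14) = 707 - 13*14 = 707 - 1*182 = 707 - 182 = 525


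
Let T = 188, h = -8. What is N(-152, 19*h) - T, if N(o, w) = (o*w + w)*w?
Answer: -3488892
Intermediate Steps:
N(o, w) = w*(w + o*w) (N(o, w) = (w + o*w)*w = w*(w + o*w))
N(-152, 19*h) - T = (19*(-8))²*(1 - 152) - 1*188 = (-152)²*(-151) - 188 = 23104*(-151) - 188 = -3488704 - 188 = -3488892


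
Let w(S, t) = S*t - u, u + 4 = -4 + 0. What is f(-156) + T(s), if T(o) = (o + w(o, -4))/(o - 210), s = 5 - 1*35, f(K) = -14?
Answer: -1729/120 ≈ -14.408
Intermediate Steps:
u = -8 (u = -4 + (-4 + 0) = -4 - 4 = -8)
s = -30 (s = 5 - 35 = -30)
w(S, t) = 8 + S*t (w(S, t) = S*t - 1*(-8) = S*t + 8 = 8 + S*t)
T(o) = (8 - 3*o)/(-210 + o) (T(o) = (o + (8 + o*(-4)))/(o - 210) = (o + (8 - 4*o))/(-210 + o) = (8 - 3*o)/(-210 + o))
f(-156) + T(s) = -14 + (8 - 3*(-30))/(-210 - 30) = -14 + (8 + 90)/(-240) = -14 - 1/240*98 = -14 - 49/120 = -1729/120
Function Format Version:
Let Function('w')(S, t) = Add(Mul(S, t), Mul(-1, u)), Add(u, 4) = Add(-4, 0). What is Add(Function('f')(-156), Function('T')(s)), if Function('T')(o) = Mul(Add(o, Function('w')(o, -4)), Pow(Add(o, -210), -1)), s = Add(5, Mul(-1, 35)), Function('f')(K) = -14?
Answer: Rational(-1729, 120) ≈ -14.408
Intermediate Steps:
u = -8 (u = Add(-4, Add(-4, 0)) = Add(-4, -4) = -8)
s = -30 (s = Add(5, -35) = -30)
Function('w')(S, t) = Add(8, Mul(S, t)) (Function('w')(S, t) = Add(Mul(S, t), Mul(-1, -8)) = Add(Mul(S, t), 8) = Add(8, Mul(S, t)))
Function('T')(o) = Mul(Pow(Add(-210, o), -1), Add(8, Mul(-3, o))) (Function('T')(o) = Mul(Add(o, Add(8, Mul(o, -4))), Pow(Add(o, -210), -1)) = Mul(Add(o, Add(8, Mul(-4, o))), Pow(Add(-210, o), -1)) = Mul(Add(8, Mul(-3, o)), Pow(Add(-210, o), -1)) = Mul(Pow(Add(-210, o), -1), Add(8, Mul(-3, o))))
Add(Function('f')(-156), Function('T')(s)) = Add(-14, Mul(Pow(Add(-210, -30), -1), Add(8, Mul(-3, -30)))) = Add(-14, Mul(Pow(-240, -1), Add(8, 90))) = Add(-14, Mul(Rational(-1, 240), 98)) = Add(-14, Rational(-49, 120)) = Rational(-1729, 120)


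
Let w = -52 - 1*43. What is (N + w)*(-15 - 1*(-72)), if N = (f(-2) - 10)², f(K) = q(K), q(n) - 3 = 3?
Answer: -4503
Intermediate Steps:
q(n) = 6 (q(n) = 3 + 3 = 6)
f(K) = 6
N = 16 (N = (6 - 10)² = (-4)² = 16)
w = -95 (w = -52 - 43 = -95)
(N + w)*(-15 - 1*(-72)) = (16 - 95)*(-15 - 1*(-72)) = -79*(-15 + 72) = -79*57 = -4503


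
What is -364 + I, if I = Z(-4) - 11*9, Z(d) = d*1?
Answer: -467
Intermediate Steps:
Z(d) = d
I = -103 (I = -4 - 11*9 = -4 - 99 = -103)
-364 + I = -364 - 103 = -467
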